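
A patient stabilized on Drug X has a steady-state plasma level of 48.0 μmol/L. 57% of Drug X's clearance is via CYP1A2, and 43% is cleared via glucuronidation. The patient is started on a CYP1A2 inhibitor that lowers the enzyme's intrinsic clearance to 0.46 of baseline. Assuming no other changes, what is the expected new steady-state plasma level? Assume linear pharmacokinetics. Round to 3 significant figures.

69.3 μmol/L

CYP1A2: 0.57 × 0.46 = 0.2622
Other: 0.43 (unchanged)
CL_new/CL_old = 0.2622 + 0.43 = 0.6922.
New steady-state plasma level = baseline ÷ relative clearance = 48.0 / 0.6922 = 69.3 μmol/L.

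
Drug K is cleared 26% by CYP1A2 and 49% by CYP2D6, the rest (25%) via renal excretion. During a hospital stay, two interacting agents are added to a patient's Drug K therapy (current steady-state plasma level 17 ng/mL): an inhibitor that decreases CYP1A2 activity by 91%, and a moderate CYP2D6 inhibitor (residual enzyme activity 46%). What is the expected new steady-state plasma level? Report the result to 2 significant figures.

34 ng/mL

CYP1A2: 0.26 × 0.09 = 0.0234
CYP2D6: 0.49 × 0.46 = 0.2254
Other: 0.25 (unchanged)
New clearance relative to baseline: 0.0234 + 0.2254 + 0.25 = 0.4988.
Steady-state plasma level ∝ 1/CL: new value = 17 / 0.4988 = 34 ng/mL.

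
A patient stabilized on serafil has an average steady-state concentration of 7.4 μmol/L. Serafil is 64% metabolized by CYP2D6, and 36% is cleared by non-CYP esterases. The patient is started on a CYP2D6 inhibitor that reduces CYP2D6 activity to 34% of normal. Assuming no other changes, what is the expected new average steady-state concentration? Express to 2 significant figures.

CYP2D6: 0.64 × 0.34 = 0.2176
Other: 0.36 (unchanged)
CL_new/CL_old = 0.2176 + 0.36 = 0.5776.
With dosing unchanged, average steady-state concentration scales as 1/CL: 7.4 / 0.5776 = 13 μmol/L.

13 μmol/L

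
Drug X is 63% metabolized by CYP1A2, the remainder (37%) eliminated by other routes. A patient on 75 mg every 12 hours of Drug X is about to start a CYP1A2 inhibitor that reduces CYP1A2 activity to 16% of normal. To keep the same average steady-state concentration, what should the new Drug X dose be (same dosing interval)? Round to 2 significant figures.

CYP1A2: 0.63 × 0.16 = 0.1008
Other: 0.37 (unchanged)
Relative clearance = 0.1008 + 0.37 = 0.4708.
Exposure is unchanged when dose changes in proportion to clearance. New dose = 75 mg × 0.4708 = 35 mg.

35 mg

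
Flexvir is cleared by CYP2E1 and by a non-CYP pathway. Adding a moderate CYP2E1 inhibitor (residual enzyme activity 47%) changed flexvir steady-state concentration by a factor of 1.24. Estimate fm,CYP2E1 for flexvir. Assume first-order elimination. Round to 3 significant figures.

0.365

CL'/CL = 1 / 1.24 = 0.8065
0.47·fm + (1 − fm) = 0.8065
fm = (0.8065 − 1) / (0.47 − 1) = 0.365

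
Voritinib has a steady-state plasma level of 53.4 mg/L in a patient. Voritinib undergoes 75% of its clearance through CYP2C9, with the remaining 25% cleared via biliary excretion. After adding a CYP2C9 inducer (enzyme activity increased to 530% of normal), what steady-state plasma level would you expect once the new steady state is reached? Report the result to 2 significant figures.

13 mg/L

CYP2C9: 0.75 × 5.3 = 3.975
Other: 0.25 (unchanged)
Relative clearance = 3.975 + 0.25 = 4.225.
With dosing unchanged, steady-state plasma level scales as 1/CL: 53.4 / 4.225 = 13 mg/L.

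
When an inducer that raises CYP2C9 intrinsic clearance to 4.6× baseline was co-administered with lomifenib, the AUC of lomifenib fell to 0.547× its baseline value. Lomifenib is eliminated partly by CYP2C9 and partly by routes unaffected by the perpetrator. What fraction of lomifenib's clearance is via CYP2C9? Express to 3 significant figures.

0.230

CL'/CL = 1 / 0.547 = 1.828
4.6·fm + (1 − fm) = 1.828
fm = (1.828 − 1) / (4.6 − 1) = 0.230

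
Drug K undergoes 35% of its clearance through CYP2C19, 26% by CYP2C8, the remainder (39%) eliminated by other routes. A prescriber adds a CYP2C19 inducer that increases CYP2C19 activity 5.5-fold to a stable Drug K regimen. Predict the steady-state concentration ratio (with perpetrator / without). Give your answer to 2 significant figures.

0.39

CYP2C19: 0.35 × 5.5 = 1.925
CYP2C8: 0.26 (unchanged)
Other: 0.39 (unchanged)
CL_new/CL_old = 1.925 + 0.26 + 0.39 = 2.575.
Steady-state concentration is inversely proportional to clearance, so the fold-change is 1 / 2.575 = 0.39.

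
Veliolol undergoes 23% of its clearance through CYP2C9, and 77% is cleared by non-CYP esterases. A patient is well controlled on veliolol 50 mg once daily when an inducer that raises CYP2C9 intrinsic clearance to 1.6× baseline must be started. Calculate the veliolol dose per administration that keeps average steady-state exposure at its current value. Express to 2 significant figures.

The CYP2C9 pathway (23% of clearance) rises to 1.6× activity: 0.23 × 1.6 = 0.368.
Non-CYP routes (77%) are unchanged.
CL_new/CL_old = 0.368 + 0.77 = 1.138.
To maintain the same steady-state level, dose must scale with clearance: new dose = 50 × 1.138 = 57 mg.

57 mg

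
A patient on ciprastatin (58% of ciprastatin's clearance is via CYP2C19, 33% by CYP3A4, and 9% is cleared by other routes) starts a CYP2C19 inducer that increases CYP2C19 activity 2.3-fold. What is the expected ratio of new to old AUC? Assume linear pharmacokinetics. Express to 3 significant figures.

The CYP2C19 pathway (58% of clearance) rises to 2.3× activity: 0.58 × 2.3 = 1.334.
CYP3A4 (33%) and the residual 9% are unaffected.
CL_new/CL_old = 1.334 + 0.33 + 0.09 = 1.754.
AUC ratio = CL_old/CL_new = 1 / 1.754 = 0.570.

0.570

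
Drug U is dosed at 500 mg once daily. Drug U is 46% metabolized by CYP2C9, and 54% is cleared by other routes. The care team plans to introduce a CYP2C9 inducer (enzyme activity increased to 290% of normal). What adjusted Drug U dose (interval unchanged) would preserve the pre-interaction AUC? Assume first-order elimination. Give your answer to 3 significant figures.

937 mg

CYP2C9: 0.46 × 2.9 = 1.334
Other: 0.54 (unchanged)
New clearance relative to baseline: 1.334 + 0.54 = 1.874.
Css,avg = (dose rate)/CL, so holding Css fixed requires dose ∝ CL: 500 × 1.874 = 937 mg.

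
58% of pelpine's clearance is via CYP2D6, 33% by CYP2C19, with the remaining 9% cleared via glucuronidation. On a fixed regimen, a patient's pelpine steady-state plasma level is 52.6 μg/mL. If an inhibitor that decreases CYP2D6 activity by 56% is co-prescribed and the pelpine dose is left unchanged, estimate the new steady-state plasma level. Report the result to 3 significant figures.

The CYP2D6 pathway (58% of clearance) is reduced to 0.44× activity: 0.58 × 0.44 = 0.2552.
CYP2C19 (33%) and the residual 9% are unaffected.
New clearance relative to baseline: 0.2552 + 0.33 + 0.09 = 0.6752.
With dosing unchanged, steady-state plasma level scales as 1/CL: 52.6 / 0.6752 = 77.9 μg/mL.

77.9 μg/mL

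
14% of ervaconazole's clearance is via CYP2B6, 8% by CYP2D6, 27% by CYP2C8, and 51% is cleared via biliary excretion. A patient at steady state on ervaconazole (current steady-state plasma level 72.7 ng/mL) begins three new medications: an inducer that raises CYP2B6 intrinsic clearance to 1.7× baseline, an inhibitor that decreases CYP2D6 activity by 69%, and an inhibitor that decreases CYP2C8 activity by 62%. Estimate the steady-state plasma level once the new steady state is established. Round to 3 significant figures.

83.0 ng/mL

The CYP2B6 pathway (14% of clearance) increases to 1.7× activity: 0.14 × 1.7 = 0.238.
The CYP2D6 pathway (8% of clearance) drops to 0.31× activity: 0.08 × 0.31 = 0.0248.
The CYP2C8 pathway (27% of clearance) is reduced to 0.38× activity: 0.27 × 0.38 = 0.1026.
The remaining 51% of clearance is unaffected.
New clearance relative to baseline: 0.238 + 0.0248 + 0.1026 + 0.51 = 0.8754.
Dividing the baseline by the relative clearance: 72.7 / 0.8754 = 83.0 ng/mL.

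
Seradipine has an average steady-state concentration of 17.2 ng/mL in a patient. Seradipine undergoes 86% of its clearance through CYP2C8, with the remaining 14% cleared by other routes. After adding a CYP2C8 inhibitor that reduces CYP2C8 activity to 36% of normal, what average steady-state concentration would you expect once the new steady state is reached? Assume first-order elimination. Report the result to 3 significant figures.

38.3 ng/mL

CYP2C8: 0.86 × 0.36 = 0.3096
Other: 0.14 (unchanged)
CL_new/CL_old = 0.3096 + 0.14 = 0.4496.
New average steady-state concentration = baseline ÷ relative clearance = 17.2 / 0.4496 = 38.3 ng/mL.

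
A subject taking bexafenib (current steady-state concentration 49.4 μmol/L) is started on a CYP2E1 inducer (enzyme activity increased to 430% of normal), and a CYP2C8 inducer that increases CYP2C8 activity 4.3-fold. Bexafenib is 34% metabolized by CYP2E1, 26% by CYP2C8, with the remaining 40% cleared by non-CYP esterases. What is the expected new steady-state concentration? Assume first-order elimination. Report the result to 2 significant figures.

17 μmol/L

The CYP2E1 pathway (34% of clearance) increases to 4.3× activity: 0.34 × 4.3 = 1.462.
The CYP2C8 pathway (26% of clearance) is boosted to 4.3× activity: 0.26 × 4.3 = 1.118.
Non-CYP routes (40%) are unchanged.
Relative clearance = 1.462 + 1.118 + 0.4 = 2.98.
New steady-state concentration = 49.4 / 2.98 = 17 μmol/L (concentration scales inversely with clearance).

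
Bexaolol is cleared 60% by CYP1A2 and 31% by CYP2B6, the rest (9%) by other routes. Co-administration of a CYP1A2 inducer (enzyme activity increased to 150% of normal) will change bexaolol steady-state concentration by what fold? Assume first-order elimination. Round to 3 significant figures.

The CYP1A2 pathway (60% of clearance) is boosted to 1.5× activity: 0.6 × 1.5 = 0.9.
CYP2B6 (31%) and the residual 9% are unaffected.
Relative clearance = 0.9 + 0.31 + 0.09 = 1.3.
Steady-state concentration is inversely proportional to clearance, so the fold-change is 1 / 1.3 = 0.769.

0.769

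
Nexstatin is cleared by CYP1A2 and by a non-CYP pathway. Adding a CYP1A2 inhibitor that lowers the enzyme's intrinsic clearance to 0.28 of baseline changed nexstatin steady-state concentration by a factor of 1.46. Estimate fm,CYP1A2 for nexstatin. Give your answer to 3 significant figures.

0.438

Write x for the fraction cleared via CYP1A2. The observed steady-state concentration change means clearance fell to 1/1.46 = 0.6849 of baseline.
Only the CYP1A2 route changed, so 0.6849 = x·0.28 + (1 − x), giving x = 0.438.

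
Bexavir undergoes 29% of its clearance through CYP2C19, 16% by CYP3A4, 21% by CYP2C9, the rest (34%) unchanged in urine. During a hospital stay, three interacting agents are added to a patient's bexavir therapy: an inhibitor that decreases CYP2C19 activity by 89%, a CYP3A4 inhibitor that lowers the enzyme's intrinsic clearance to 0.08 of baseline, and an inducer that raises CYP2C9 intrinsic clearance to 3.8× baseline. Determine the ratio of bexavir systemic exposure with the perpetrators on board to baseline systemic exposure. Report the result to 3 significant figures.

The CYP2C19 pathway (29% of clearance) is reduced to 0.11× activity: 0.29 × 0.11 = 0.0319.
The CYP3A4 pathway (16% of clearance) is reduced to 0.08× activity: 0.16 × 0.08 = 0.0128.
The CYP2C9 pathway (21% of clearance) is boosted to 3.8× activity: 0.21 × 3.8 = 0.798.
Non-CYP routes (34%) are unchanged.
CL_new/CL_old = 0.0319 + 0.0128 + 0.798 + 0.34 = 1.1827.
Systemic exposure ∝ 1/CL: fold-change = 1 / 1.1827 = 0.846.

0.846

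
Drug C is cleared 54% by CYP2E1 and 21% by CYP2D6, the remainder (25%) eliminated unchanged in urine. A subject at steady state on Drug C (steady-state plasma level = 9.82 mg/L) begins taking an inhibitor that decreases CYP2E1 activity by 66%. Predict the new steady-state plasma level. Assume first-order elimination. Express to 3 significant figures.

The CYP2E1 pathway (54% of clearance) drops to 0.34× activity: 0.54 × 0.34 = 0.1836.
CYP2D6 (21%) and the residual 25% are unaffected.
New clearance relative to baseline: 0.1836 + 0.21 + 0.25 = 0.6436.
New steady-state plasma level = baseline ÷ relative clearance = 9.82 / 0.6436 = 15.3 mg/L.

15.3 mg/L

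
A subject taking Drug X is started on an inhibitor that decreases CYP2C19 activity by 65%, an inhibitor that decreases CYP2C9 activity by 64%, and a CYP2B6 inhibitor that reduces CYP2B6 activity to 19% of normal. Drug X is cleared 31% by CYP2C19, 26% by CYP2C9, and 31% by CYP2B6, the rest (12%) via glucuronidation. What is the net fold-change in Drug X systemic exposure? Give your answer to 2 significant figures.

2.6

CYP2C19: 0.31 × 0.35 = 0.1085
CYP2C9: 0.26 × 0.36 = 0.0936
CYP2B6: 0.31 × 0.19 = 0.0589
Other: 0.12 (unchanged)
CL_new/CL_old = 0.1085 + 0.0936 + 0.0589 + 0.12 = 0.381.
Because systemic exposure varies inversely with clearance, the combined effect is 1 / 0.381 = 2.6.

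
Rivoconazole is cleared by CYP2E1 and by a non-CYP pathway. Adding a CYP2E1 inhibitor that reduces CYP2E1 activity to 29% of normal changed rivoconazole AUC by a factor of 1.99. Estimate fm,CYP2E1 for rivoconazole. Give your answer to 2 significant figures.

0.70

Let x = fm,CYP2E1. Because AUC ∝ 1/CL, relative clearance fell to 1/1.99 = 0.5025.
Only the CYP2E1 route changed, so 0.5025 = x·0.29 + (1 − x), giving x = 0.70.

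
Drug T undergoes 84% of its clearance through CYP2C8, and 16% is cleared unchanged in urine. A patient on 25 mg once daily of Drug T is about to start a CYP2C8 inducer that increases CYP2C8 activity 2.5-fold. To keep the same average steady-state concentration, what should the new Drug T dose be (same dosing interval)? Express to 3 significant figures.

56.5 mg

CYP2C8: 0.84 × 2.5 = 2.1
Other: 0.16 (unchanged)
New clearance relative to baseline: 2.1 + 0.16 = 2.26.
To maintain the same steady-state level, dose must scale with clearance: new dose = 25 × 2.26 = 56.5 mg.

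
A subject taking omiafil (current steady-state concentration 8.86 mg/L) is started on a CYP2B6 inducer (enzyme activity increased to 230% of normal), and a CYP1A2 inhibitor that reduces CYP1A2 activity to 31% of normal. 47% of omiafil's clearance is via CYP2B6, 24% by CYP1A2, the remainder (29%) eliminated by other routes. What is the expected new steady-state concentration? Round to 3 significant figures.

The CYP2B6 pathway (47% of clearance) increases to 2.3× activity: 0.47 × 2.3 = 1.081.
The CYP1A2 pathway (24% of clearance) is reduced to 0.31× activity: 0.24 × 0.31 = 0.0744.
The remaining 29% of clearance is unaffected.
Relative clearance = 1.081 + 0.0744 + 0.29 = 1.4454.
Steady-state concentration ∝ 1/CL: new value = 8.86 / 1.4454 = 6.13 mg/L.

6.13 mg/L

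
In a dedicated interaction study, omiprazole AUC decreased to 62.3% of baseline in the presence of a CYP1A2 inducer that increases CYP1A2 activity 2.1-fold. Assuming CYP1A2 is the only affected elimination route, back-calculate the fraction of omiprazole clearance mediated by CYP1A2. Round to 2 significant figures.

Let fm be the CYP1A2 fraction. New clearance relative to baseline = fm × 2.1 + (1 − fm).
AUC ratio = 1 / (new CL fraction), so new CL fraction = 1 / 0.623 = 1.605.
fm × 2.1 + 1 − fm = 1.605  ⇒  fm × (2.1 − 1) = 0.6051  ⇒  fm = 0.55.

0.55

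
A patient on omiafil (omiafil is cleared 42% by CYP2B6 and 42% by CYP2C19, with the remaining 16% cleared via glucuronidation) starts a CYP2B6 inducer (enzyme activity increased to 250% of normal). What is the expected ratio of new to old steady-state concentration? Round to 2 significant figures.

0.61

CYP2B6: 0.42 × 2.5 = 1.05
CYP2C19: 0.42 (unchanged)
Other: 0.16 (unchanged)
CL_new/CL_old = 1.05 + 0.42 + 0.16 = 1.63.
Steady-state concentration ratio = CL_old/CL_new = 1 / 1.63 = 0.61.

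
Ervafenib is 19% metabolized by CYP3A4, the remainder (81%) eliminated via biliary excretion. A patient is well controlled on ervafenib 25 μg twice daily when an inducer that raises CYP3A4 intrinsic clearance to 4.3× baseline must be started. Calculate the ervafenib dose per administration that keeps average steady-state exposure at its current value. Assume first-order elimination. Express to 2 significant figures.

41 μg

CYP3A4: 0.19 × 4.3 = 0.817
Other: 0.81 (unchanged)
CL_new/CL_old = 0.817 + 0.81 = 1.627.
Css,avg = (dose rate)/CL, so holding Css fixed requires dose ∝ CL: 25 × 1.627 = 41 μg.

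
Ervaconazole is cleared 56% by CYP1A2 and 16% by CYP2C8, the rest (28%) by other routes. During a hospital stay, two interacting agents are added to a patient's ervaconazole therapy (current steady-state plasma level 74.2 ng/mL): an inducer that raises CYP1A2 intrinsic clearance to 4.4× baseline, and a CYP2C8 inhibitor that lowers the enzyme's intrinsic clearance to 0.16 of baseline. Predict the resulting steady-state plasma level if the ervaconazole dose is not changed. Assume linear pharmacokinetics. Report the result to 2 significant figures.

The CYP1A2 pathway (56% of clearance) is boosted to 4.4× activity: 0.56 × 4.4 = 2.464.
The CYP2C8 pathway (16% of clearance) falls to 0.16× activity: 0.16 × 0.16 = 0.0256.
Non-CYP routes (28%) are unchanged.
CL_new/CL_old = 2.464 + 0.0256 + 0.28 = 2.7696.
Steady-state plasma level ∝ 1/CL: new value = 74.2 / 2.7696 = 27 ng/mL.

27 ng/mL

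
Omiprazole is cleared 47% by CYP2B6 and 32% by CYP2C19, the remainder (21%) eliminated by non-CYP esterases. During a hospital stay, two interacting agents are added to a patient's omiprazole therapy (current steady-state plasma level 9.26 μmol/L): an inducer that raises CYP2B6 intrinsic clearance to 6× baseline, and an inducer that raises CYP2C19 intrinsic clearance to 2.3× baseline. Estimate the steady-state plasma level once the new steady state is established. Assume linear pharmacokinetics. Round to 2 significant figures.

The CYP2B6 pathway (47% of clearance) increases to 6× activity: 0.47 × 6 = 2.82.
The CYP2C19 pathway (32% of clearance) is boosted to 2.3× activity: 0.32 × 2.3 = 0.736.
The remaining 21% of clearance is unaffected.
CL_new/CL_old = 2.82 + 0.736 + 0.21 = 3.766.
Steady-state plasma level ∝ 1/CL: new value = 9.26 / 3.766 = 2.5 μmol/L.

2.5 μmol/L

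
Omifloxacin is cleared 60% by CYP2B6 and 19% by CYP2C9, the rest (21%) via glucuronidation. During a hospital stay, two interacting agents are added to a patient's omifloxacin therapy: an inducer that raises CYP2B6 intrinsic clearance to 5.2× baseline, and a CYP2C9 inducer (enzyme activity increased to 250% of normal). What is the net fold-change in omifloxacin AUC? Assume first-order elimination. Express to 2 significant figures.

0.26

CYP2B6: 0.6 × 5.2 = 3.12
CYP2C9: 0.19 × 2.5 = 0.475
Other: 0.21 (unchanged)
New clearance relative to baseline: 3.12 + 0.475 + 0.21 = 3.805.
Because AUC varies inversely with clearance, the combined effect is 1 / 3.805 = 0.26.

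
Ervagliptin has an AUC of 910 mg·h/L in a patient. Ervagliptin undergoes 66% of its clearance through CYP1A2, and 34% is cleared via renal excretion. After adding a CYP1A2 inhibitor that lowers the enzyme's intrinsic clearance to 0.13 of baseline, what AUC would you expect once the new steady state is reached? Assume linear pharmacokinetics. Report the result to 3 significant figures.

2.14 × 10³ mg·h/L

CYP1A2: 0.66 × 0.13 = 0.0858
Other: 0.34 (unchanged)
CL_new/CL_old = 0.0858 + 0.34 = 0.4258.
AUC ∝ 1/CL, so new value = 910 / 0.4258 = 2.14 × 10³ mg·h/L.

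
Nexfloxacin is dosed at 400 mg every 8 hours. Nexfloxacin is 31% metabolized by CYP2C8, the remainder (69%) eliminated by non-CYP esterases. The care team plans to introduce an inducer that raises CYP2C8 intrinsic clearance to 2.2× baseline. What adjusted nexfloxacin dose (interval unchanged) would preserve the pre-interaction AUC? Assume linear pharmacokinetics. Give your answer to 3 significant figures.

549 mg

CYP2C8: 0.31 × 2.2 = 0.682
Other: 0.69 (unchanged)
Relative clearance = 0.682 + 0.69 = 1.372.
Css,avg = (dose rate)/CL, so holding Css fixed requires dose ∝ CL: 400 × 1.372 = 549 mg.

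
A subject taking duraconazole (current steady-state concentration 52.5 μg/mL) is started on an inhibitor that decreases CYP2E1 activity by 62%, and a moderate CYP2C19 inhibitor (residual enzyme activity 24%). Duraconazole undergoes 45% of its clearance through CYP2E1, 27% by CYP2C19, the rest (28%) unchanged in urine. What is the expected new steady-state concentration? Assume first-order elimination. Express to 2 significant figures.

1.0 × 10² μg/mL

The CYP2E1 pathway (45% of clearance) drops to 0.38× activity: 0.45 × 0.38 = 0.171.
The CYP2C19 pathway (27% of clearance) falls to 0.24× activity: 0.27 × 0.24 = 0.0648.
Non-CYP routes (28%) are unchanged.
Relative clearance = 0.171 + 0.0648 + 0.28 = 0.5158.
New steady-state concentration = 52.5 / 0.5158 = 1.0 × 10² μg/mL (concentration scales inversely with clearance).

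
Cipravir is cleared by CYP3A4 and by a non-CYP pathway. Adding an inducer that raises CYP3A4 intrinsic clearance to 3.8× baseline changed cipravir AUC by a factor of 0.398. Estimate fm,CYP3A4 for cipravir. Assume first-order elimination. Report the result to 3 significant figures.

Let fm be the CYP3A4 fraction. New clearance relative to baseline = fm × 3.8 + (1 − fm).
AUC ratio = 1 / (new CL fraction), so new CL fraction = 1 / 0.398 = 2.513.
fm × 3.8 + 1 − fm = 2.513  ⇒  fm × (3.8 − 1) = 1.513  ⇒  fm = 0.540.

0.540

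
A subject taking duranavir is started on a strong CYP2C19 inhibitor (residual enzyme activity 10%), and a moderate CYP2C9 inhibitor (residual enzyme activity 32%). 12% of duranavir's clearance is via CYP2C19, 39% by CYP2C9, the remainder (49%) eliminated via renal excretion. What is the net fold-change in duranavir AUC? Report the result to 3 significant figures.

1.60

The CYP2C19 pathway (12% of clearance) drops to 0.1× activity: 0.12 × 0.1 = 0.012.
The CYP2C9 pathway (39% of clearance) is reduced to 0.32× activity: 0.39 × 0.32 = 0.1248.
Non-CYP routes (49%) are unchanged.
Relative clearance = 0.012 + 0.1248 + 0.49 = 0.6268.
AUC ∝ 1/CL: fold-change = 1 / 0.6268 = 1.60.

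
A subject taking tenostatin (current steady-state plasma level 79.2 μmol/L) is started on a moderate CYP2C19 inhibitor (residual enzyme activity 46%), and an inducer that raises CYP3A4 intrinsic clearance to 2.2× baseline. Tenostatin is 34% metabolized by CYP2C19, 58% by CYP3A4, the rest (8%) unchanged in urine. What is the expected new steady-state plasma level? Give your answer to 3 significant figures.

52.4 μmol/L

The CYP2C19 pathway (34% of clearance) is reduced to 0.46× activity: 0.34 × 0.46 = 0.1564.
The CYP3A4 pathway (58% of clearance) rises to 2.2× activity: 0.58 × 2.2 = 1.276.
The remaining 8% of clearance is unaffected.
CL_new/CL_old = 0.1564 + 1.276 + 0.08 = 1.5124.
Steady-state plasma level ∝ 1/CL: new value = 79.2 / 1.5124 = 52.4 μmol/L.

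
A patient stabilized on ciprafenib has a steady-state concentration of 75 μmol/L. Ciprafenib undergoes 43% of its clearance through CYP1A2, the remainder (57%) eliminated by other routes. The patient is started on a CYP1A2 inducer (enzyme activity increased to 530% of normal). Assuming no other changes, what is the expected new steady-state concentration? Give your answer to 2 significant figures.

The CYP1A2 pathway (43% of clearance) rises to 5.3× activity: 0.43 × 5.3 = 2.279.
The remaining 57% of clearance is unaffected.
New clearance relative to baseline: 2.279 + 0.57 = 2.849.
With dosing unchanged, steady-state concentration scales as 1/CL: 75 / 2.849 = 26 μmol/L.

26 μmol/L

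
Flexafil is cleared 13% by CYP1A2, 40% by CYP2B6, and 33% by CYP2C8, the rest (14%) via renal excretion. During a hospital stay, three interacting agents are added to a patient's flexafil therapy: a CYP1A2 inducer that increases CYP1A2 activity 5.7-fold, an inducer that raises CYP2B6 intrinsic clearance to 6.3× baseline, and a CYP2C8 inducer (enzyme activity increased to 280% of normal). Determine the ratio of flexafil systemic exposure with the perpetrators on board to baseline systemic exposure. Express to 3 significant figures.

0.231

The CYP1A2 pathway (13% of clearance) is boosted to 5.7× activity: 0.13 × 5.7 = 0.741.
The CYP2B6 pathway (40% of clearance) rises to 6.3× activity: 0.4 × 6.3 = 2.52.
The CYP2C8 pathway (33% of clearance) rises to 2.8× activity: 0.33 × 2.8 = 0.924.
Non-CYP routes (14%) are unchanged.
CL_new/CL_old = 0.741 + 2.52 + 0.924 + 0.14 = 4.325.
Net systemic exposure ratio = 1 / 4.325 = 0.231.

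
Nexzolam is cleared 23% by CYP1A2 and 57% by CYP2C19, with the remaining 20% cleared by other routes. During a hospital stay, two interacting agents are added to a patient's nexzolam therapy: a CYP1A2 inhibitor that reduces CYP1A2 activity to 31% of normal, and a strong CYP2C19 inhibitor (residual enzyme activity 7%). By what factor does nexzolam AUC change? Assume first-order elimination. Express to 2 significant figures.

3.2

CYP1A2: 0.23 × 0.31 = 0.0713
CYP2C19: 0.57 × 0.07 = 0.0399
Other: 0.2 (unchanged)
CL_new/CL_old = 0.0713 + 0.0399 + 0.2 = 0.3112.
Because AUC varies inversely with clearance, the combined effect is 1 / 0.3112 = 3.2.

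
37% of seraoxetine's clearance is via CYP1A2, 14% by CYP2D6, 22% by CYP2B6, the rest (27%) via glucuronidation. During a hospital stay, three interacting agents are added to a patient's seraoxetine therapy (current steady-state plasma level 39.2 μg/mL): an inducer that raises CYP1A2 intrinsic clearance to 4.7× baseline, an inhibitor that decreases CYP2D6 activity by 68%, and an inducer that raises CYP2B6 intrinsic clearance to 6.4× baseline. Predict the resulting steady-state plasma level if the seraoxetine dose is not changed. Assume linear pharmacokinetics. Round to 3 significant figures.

11.3 μg/mL

CYP1A2: 0.37 × 4.7 = 1.739
CYP2D6: 0.14 × 0.32 = 0.0448
CYP2B6: 0.22 × 6.4 = 1.408
Other: 0.27 (unchanged)
CL_new/CL_old = 1.739 + 0.0448 + 1.408 + 0.27 = 3.4618.
New steady-state plasma level = 39.2 / 3.4618 = 11.3 μg/mL (concentration scales inversely with clearance).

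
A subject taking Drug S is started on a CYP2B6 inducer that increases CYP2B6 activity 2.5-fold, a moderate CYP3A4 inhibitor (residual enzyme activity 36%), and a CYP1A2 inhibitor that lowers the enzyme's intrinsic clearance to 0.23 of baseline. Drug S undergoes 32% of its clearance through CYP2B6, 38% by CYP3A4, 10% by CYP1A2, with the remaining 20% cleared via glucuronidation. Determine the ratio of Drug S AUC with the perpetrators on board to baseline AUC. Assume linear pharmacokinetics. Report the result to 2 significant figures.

The CYP2B6 pathway (32% of clearance) increases to 2.5× activity: 0.32 × 2.5 = 0.8.
The CYP3A4 pathway (38% of clearance) falls to 0.36× activity: 0.38 × 0.36 = 0.1368.
The CYP1A2 pathway (10% of clearance) is reduced to 0.23× activity: 0.1 × 0.23 = 0.023.
Non-CYP routes (20%) are unchanged.
CL_new/CL_old = 0.8 + 0.1368 + 0.023 + 0.2 = 1.1598.
Net AUC ratio = 1 / 1.1598 = 0.86.

0.86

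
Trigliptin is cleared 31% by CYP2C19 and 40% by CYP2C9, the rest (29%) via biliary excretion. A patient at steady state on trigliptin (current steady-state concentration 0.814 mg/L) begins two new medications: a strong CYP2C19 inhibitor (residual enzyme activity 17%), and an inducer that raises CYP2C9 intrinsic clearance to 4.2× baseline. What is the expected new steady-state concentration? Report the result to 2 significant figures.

The CYP2C19 pathway (31% of clearance) falls to 0.17× activity: 0.31 × 0.17 = 0.0527.
The CYP2C9 pathway (40% of clearance) is boosted to 4.2× activity: 0.4 × 4.2 = 1.68.
The remaining 29% of clearance is unaffected.
CL_new/CL_old = 0.0527 + 1.68 + 0.29 = 2.0227.
New steady-state concentration = 0.814 / 2.0227 = 0.40 mg/L (concentration scales inversely with clearance).

0.40 mg/L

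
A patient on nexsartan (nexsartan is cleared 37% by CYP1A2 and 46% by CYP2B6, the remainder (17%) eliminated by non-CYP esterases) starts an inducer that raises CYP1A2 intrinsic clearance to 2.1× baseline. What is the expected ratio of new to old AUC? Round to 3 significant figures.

CYP1A2: 0.37 × 2.1 = 0.777
CYP2B6: 0.46 (unchanged)
Other: 0.17 (unchanged)
CL_new/CL_old = 0.777 + 0.46 + 0.17 = 1.407.
AUC ratio = CL_old/CL_new = 1 / 1.407 = 0.711.

0.711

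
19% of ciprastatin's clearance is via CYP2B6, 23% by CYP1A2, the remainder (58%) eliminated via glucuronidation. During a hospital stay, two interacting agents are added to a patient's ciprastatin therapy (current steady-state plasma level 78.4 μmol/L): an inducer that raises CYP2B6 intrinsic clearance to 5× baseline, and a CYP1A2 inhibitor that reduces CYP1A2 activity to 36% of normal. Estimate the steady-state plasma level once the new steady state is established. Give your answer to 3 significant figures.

The CYP2B6 pathway (19% of clearance) increases to 5× activity: 0.19 × 5 = 0.95.
The CYP1A2 pathway (23% of clearance) falls to 0.36× activity: 0.23 × 0.36 = 0.0828.
The remaining 58% of clearance is unaffected.
CL_new/CL_old = 0.95 + 0.0828 + 0.58 = 1.6128.
Dividing the baseline by the relative clearance: 78.4 / 1.6128 = 48.6 μmol/L.

48.6 μmol/L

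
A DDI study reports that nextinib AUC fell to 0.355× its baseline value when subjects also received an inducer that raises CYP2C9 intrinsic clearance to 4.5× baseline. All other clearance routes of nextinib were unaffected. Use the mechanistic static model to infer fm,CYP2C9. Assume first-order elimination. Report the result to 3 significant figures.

Let fm be the CYP2C9 fraction. New clearance relative to baseline = fm × 4.5 + (1 − fm).
AUC ratio = 1 / (new CL fraction), so new CL fraction = 1 / 0.355 = 2.817.
fm × 4.5 + 1 − fm = 2.817  ⇒  fm × (4.5 − 1) = 1.817  ⇒  fm = 0.519.

0.519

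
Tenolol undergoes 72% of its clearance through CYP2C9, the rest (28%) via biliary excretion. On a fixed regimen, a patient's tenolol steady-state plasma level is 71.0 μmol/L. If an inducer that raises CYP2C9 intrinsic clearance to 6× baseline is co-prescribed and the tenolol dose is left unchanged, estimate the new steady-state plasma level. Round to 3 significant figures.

15.4 μmol/L

The CYP2C9 pathway (72% of clearance) is boosted to 6× activity: 0.72 × 6 = 4.32.
The remaining 28% of clearance is unaffected.
New clearance relative to baseline: 4.32 + 0.28 = 4.6.
New steady-state plasma level = baseline ÷ relative clearance = 71.0 / 4.6 = 15.4 μmol/L.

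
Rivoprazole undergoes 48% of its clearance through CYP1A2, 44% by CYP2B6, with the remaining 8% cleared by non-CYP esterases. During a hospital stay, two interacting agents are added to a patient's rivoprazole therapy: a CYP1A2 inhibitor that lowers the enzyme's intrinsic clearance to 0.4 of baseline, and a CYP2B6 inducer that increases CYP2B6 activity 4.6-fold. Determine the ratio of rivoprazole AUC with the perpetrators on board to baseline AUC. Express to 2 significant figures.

The CYP1A2 pathway (48% of clearance) is reduced to 0.4× activity: 0.48 × 0.4 = 0.192.
The CYP2B6 pathway (44% of clearance) rises to 4.6× activity: 0.44 × 4.6 = 2.024.
Non-CYP routes (8%) are unchanged.
CL_new/CL_old = 0.192 + 2.024 + 0.08 = 2.296.
Net AUC ratio = 1 / 2.296 = 0.44.

0.44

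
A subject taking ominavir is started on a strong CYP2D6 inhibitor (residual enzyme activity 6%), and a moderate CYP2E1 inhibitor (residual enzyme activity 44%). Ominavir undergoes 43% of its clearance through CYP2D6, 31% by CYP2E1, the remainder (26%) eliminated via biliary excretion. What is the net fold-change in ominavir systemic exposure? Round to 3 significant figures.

CYP2D6: 0.43 × 0.06 = 0.0258
CYP2E1: 0.31 × 0.44 = 0.1364
Other: 0.26 (unchanged)
CL_new/CL_old = 0.0258 + 0.1364 + 0.26 = 0.4222.
Systemic exposure ∝ 1/CL: fold-change = 1 / 0.4222 = 2.37.

2.37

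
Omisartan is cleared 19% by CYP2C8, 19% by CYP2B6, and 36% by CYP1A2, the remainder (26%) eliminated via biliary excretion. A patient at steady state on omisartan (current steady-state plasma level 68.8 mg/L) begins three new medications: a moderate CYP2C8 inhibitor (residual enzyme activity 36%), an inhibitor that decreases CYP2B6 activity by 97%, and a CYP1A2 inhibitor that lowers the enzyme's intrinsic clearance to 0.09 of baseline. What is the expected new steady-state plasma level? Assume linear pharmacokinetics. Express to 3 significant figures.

188 mg/L

CYP2C8: 0.19 × 0.36 = 0.0684
CYP2B6: 0.19 × 0.03 = 0.0057
CYP1A2: 0.36 × 0.09 = 0.0324
Other: 0.26 (unchanged)
CL_new/CL_old = 0.0684 + 0.0057 + 0.0324 + 0.26 = 0.3665.
Dividing the baseline by the relative clearance: 68.8 / 0.3665 = 188 mg/L.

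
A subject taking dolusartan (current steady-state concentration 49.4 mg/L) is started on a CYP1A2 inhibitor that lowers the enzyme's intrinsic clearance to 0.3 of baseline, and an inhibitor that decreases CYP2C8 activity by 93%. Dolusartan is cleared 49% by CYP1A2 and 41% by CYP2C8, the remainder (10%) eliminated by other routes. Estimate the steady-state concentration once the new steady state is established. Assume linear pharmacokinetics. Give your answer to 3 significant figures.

CYP1A2: 0.49 × 0.3 = 0.147
CYP2C8: 0.41 × 0.07 = 0.0287
Other: 0.1 (unchanged)
Relative clearance = 0.147 + 0.0287 + 0.1 = 0.2757.
New steady-state concentration = 49.4 / 0.2757 = 179 mg/L (concentration scales inversely with clearance).

179 mg/L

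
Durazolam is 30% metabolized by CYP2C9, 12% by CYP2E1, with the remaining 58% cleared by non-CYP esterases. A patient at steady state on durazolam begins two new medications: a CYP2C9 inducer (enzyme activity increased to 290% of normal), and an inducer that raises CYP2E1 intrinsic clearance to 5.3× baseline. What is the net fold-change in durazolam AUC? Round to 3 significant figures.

The CYP2C9 pathway (30% of clearance) increases to 2.9× activity: 0.3 × 2.9 = 0.87.
The CYP2E1 pathway (12% of clearance) increases to 5.3× activity: 0.12 × 5.3 = 0.636.
Non-CYP routes (58%) are unchanged.
New clearance relative to baseline: 0.87 + 0.636 + 0.58 = 2.086.
AUC ∝ 1/CL: fold-change = 1 / 2.086 = 0.479.

0.479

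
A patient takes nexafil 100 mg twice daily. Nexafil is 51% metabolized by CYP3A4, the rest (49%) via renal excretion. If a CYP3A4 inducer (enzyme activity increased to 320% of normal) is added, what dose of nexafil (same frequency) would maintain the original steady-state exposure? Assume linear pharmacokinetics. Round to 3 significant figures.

212 mg

CYP3A4: 0.51 × 3.2 = 1.632
Other: 0.49 (unchanged)
CL_new/CL_old = 1.632 + 0.49 = 2.122.
Exposure is unchanged when dose changes in proportion to clearance. New dose = 100 mg × 2.122 = 212 mg.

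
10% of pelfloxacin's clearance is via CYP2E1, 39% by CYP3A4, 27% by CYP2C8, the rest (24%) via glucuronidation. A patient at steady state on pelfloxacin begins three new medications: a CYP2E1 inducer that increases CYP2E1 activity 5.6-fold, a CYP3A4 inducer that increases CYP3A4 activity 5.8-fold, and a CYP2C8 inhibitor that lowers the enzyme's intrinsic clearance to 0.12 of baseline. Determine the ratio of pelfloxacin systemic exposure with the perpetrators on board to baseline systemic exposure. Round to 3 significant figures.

0.323

The CYP2E1 pathway (10% of clearance) increases to 5.6× activity: 0.1 × 5.6 = 0.56.
The CYP3A4 pathway (39% of clearance) rises to 5.8× activity: 0.39 × 5.8 = 2.262.
The CYP2C8 pathway (27% of clearance) falls to 0.12× activity: 0.27 × 0.12 = 0.0324.
Non-CYP routes (24%) are unchanged.
New clearance relative to baseline: 0.56 + 2.262 + 0.0324 + 0.24 = 3.0944.
Net systemic exposure ratio = 1 / 3.0944 = 0.323.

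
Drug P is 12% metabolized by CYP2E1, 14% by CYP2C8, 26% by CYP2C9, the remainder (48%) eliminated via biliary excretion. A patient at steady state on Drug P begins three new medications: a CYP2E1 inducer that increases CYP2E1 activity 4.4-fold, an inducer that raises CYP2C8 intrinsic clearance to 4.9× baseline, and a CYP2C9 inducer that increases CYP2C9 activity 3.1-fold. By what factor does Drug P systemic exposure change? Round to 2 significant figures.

0.40

The CYP2E1 pathway (12% of clearance) is boosted to 4.4× activity: 0.12 × 4.4 = 0.528.
The CYP2C8 pathway (14% of clearance) rises to 4.9× activity: 0.14 × 4.9 = 0.686.
The CYP2C9 pathway (26% of clearance) is boosted to 3.1× activity: 0.26 × 3.1 = 0.806.
The remaining 48% of clearance is unaffected.
CL_new/CL_old = 0.528 + 0.686 + 0.806 + 0.48 = 2.5.
Because systemic exposure varies inversely with clearance, the combined effect is 1 / 2.5 = 0.40.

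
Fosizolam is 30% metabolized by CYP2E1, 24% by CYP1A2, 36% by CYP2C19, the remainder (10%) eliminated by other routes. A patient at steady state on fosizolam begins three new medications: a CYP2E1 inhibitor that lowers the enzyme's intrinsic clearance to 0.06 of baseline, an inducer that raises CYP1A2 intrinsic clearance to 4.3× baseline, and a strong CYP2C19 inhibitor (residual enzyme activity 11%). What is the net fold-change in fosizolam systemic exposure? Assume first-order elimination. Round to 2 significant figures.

0.84

The CYP2E1 pathway (30% of clearance) drops to 0.06× activity: 0.3 × 0.06 = 0.018.
The CYP1A2 pathway (24% of clearance) rises to 4.3× activity: 0.24 × 4.3 = 1.032.
The CYP2C19 pathway (36% of clearance) drops to 0.11× activity: 0.36 × 0.11 = 0.0396.
The remaining 10% of clearance is unaffected.
Relative clearance = 0.018 + 1.032 + 0.0396 + 0.1 = 1.1896.
Because systemic exposure varies inversely with clearance, the combined effect is 1 / 1.1896 = 0.84.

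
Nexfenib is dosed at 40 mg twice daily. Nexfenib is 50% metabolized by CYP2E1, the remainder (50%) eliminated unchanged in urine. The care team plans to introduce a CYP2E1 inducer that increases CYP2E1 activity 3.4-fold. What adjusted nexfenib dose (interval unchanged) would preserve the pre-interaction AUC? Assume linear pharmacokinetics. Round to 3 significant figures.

The CYP2E1 pathway (50% of clearance) is boosted to 3.4× activity: 0.5 × 3.4 = 1.7.
Non-CYP routes (50%) are unchanged.
CL_new/CL_old = 1.7 + 0.5 = 2.2.
To maintain the same steady-state level, dose must scale with clearance: new dose = 40 × 2.2 = 88.0 mg.

88.0 mg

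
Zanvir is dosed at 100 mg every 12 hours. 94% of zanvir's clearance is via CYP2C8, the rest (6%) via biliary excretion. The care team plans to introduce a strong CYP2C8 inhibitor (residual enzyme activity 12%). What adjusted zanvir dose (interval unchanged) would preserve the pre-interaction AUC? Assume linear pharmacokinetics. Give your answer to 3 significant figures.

The CYP2C8 pathway (94% of clearance) falls to 0.12× activity: 0.94 × 0.12 = 0.1128.
The remaining 6% of clearance is unaffected.
New clearance relative to baseline: 0.1128 + 0.06 = 0.1728.
To maintain the same steady-state level, dose must scale with clearance: new dose = 100 × 0.1728 = 17.3 mg.

17.3 mg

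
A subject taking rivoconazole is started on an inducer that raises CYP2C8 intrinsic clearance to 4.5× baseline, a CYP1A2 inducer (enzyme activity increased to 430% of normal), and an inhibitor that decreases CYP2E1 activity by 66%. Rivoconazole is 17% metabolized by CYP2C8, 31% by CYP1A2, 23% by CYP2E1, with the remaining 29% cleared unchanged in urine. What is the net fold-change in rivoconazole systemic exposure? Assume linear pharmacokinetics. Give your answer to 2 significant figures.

0.41

The CYP2C8 pathway (17% of clearance) rises to 4.5× activity: 0.17 × 4.5 = 0.765.
The CYP1A2 pathway (31% of clearance) increases to 4.3× activity: 0.31 × 4.3 = 1.333.
The CYP2E1 pathway (23% of clearance) falls to 0.34× activity: 0.23 × 0.34 = 0.0782.
Non-CYP routes (29%) are unchanged.
CL_new/CL_old = 0.765 + 1.333 + 0.0782 + 0.29 = 2.4662.
Because systemic exposure varies inversely with clearance, the combined effect is 1 / 2.4662 = 0.41.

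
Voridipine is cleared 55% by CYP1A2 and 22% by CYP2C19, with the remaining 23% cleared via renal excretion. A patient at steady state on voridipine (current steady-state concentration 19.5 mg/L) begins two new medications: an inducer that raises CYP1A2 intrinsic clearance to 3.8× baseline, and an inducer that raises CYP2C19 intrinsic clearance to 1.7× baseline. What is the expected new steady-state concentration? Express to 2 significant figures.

7.2 mg/L

The CYP1A2 pathway (55% of clearance) rises to 3.8× activity: 0.55 × 3.8 = 2.09.
The CYP2C19 pathway (22% of clearance) increases to 1.7× activity: 0.22 × 1.7 = 0.374.
Non-CYP routes (23%) are unchanged.
Relative clearance = 2.09 + 0.374 + 0.23 = 2.694.
Dividing the baseline by the relative clearance: 19.5 / 2.694 = 7.2 mg/L.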